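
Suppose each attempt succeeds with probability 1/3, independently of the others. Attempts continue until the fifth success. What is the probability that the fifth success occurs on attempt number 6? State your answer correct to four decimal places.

Y = trial on which the fifth success occurs; negative binomial, r=5, p=0.333333.
P(Y=6) = C(5,4) · p^5 · (1−p)^1
= 5 · 0.0041152 · 0.66667 = 0.013717

0.0137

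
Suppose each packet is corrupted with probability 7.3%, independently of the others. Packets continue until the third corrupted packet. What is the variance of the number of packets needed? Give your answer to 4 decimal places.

Y = total packets until the third success; negative binomial with r=3, p=0.073.
Var(Y) = r(1−p)/p² = 3·0.927 / 0.073² = 521.861512

521.8615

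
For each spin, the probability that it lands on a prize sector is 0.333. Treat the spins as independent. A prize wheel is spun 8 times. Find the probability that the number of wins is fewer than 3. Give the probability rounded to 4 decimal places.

0.4690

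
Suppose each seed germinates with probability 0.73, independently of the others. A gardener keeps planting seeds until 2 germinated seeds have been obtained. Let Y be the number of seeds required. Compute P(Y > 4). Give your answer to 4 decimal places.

Needing more than 4 seeds ⇔ fewer than 2 successes in the first 4. With X ~ Binomial(4, 0.73), P(Y > 4) = P(X ≤ 1).
  k=0: C(4,0)·0.73^0·0.27^4 = 0.005314
  k=1: C(4,1)·0.73^1·0.27^3 = 0.057474
P(X ≤ 1) = 0.062789

0.0628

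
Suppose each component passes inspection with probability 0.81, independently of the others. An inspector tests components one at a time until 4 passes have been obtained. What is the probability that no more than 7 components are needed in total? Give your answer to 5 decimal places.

Finishing within 7 components ⇔ at least 4 successes in the first 7. With X ~ Binomial(7, 0.81), P(Y ≤ 7) = 1 − P(X ≤ 3).
  k=0: C(7,0)·0.81^0·0.19^7 = 0.0000089
  k=1: C(7,1)·0.81^1·0.19^6 = 0.0002668
  k=2: C(7,2)·0.81^2·0.19^5 = 0.0034116
  k=3: C(7,3)·0.81^3·0.19^4 = 0.0242403
1 − 0.0279276 = 0.9720724

0.97207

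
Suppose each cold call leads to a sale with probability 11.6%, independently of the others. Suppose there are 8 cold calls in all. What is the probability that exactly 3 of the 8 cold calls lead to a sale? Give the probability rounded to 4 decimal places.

X ~ Binomial(n=8, p=0.116).
P(X=3) = C(8,3) · p^3 · (1−p)^5
= 56 · 0.0015609 · 0.53984 = 0.047187

0.0472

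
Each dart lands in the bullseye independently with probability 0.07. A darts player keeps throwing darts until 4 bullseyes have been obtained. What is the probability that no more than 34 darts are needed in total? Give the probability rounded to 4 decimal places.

Finishing within 34 darts ⇔ at least 4 successes in the first 34. With X ~ Binomial(34, 0.07), P(Y ≤ 34) = 1 − P(X ≤ 3).
  k=0: C(34,0)·0.07^0·0.93^34 = 0.084805
  k=1: C(34,1)·0.07^1·0.93^33 = 0.217027
  k=2: C(34,2)·0.07^2·0.93^32 = 0.269534
  k=3: C(34,3)·0.07^3·0.93^31 = 0.216400
1 − 0.787766 = 0.212234

0.2122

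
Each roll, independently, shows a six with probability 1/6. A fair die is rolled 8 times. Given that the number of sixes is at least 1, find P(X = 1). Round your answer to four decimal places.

0.4849

X ~ Binomial(8, 0.166667). Want P(X=1 | X≥1) = P(X=1) / P(X≥1).
P(X=1) = C(8,1)·0.166667^1·0.833333^7 = 0.372109
P(X≥1) = 1 − 0.232568 = 0.767432
Ratio = 0.372109 / 0.767432 = 0.484875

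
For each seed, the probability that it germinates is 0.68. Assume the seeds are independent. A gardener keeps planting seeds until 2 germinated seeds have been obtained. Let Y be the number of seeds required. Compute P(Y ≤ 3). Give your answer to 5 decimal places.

0.75834

Finishing within 3 seeds ⇔ at least 2 successes in the first 3. With X ~ Binomial(3, 0.68), P(Y ≤ 3) = 1 − P(X ≤ 1).
  k=0: C(3,0)·0.68^0·0.32^3 = 0.0327680
  k=1: C(3,1)·0.68^1·0.32^2 = 0.2088960
1 − 0.2416640 = 0.7583360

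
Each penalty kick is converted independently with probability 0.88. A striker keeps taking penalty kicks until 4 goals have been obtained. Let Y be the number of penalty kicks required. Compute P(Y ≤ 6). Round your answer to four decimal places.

0.9739

Finishing within 6 penalty kicks ⇔ at least 4 successes in the first 6. With X ~ Binomial(6, 0.88), P(Y ≤ 6) = 1 − P(X ≤ 3).
  k=0: C(6,0)·0.88^0·0.12^6 = 0.000003
  k=1: C(6,1)·0.88^1·0.12^5 = 0.000131
  k=2: C(6,2)·0.88^2·0.12^4 = 0.002409
  k=3: C(6,3)·0.88^3·0.12^3 = 0.023552
1 − 0.026095 = 0.973905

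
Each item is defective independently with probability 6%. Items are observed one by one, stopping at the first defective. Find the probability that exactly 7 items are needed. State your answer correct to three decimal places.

0.041

Geometric (trials to first success), p = 0.06.
P(Y = 7) = (1−p)^6 · p = 0.68987 · 0.06 = 0.04139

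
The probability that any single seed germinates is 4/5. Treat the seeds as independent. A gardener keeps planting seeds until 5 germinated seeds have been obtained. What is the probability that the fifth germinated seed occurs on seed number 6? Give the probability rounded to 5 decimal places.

Y = trial on which the fifth success occurs; negative binomial, r=5, p=0.80.
P(Y=6) = C(5,4) · p^5 · (1−p)^1
= 5 · 0.32768 · 0.2 = 0.3276800

0.32768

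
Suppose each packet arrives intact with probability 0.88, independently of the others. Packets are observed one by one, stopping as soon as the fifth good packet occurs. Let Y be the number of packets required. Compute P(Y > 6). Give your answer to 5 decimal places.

0.15563

Needing more than 6 packets ⇔ fewer than 5 successes in the first 6. With X ~ Binomial(6, 0.88), P(Y > 6) = P(X ≤ 4).
  k=0: C(6,0)·0.88^0·0.12^6 = 0.0000030
  k=1: C(6,1)·0.88^1·0.12^5 = 0.0001314
  k=2: C(6,2)·0.88^2·0.12^4 = 0.0024087
  k=3: C(6,3)·0.88^3·0.12^3 = 0.0235517
  k=4: C(6,4)·0.88^4·0.12^2 = 0.1295342
P(X ≤ 4) = 0.1556289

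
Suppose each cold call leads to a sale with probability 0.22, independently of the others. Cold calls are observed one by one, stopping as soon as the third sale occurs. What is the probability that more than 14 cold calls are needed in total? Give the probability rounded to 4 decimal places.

Needing more than 14 cold calls ⇔ fewer than 3 successes in the first 14. With X ~ Binomial(14, 0.22), P(Y > 14) = P(X ≤ 2).
  k=0: C(14,0)·0.22^0·0.78^14 = 0.030855
  k=1: C(14,1)·0.22^1·0.78^13 = 0.121837
  k=2: C(14,2)·0.22^2·0.78^12 = 0.223369
P(X ≤ 2) = 0.376061

0.3761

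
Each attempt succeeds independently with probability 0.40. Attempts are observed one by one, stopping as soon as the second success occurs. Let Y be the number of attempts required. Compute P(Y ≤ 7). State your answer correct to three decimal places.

Finishing within 7 attempts ⇔ at least 2 successes in the first 7. With X ~ Binomial(7, 0.40), P(Y ≤ 7) = 1 − P(X ≤ 1).
  k=0: C(7,0)·0.40^0·0.60^7 = 0.02799
  k=1: C(7,1)·0.40^1·0.60^6 = 0.13064
1 − 0.15863 = 0.84137

0.841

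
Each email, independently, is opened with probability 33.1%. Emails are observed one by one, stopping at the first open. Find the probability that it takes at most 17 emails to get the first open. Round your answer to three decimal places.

0.999

Y = number of emails to the first success; geometric, p = 0.331.
P(Y ≤ 17) = 1 − (1−p)^17 = 1 − 0.00108 = 0.99892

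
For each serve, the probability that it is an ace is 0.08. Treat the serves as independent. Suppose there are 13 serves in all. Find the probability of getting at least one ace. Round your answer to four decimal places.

0.6617

P(at least one) = 1 − P(none) = 1 − (1 − 0.08)^13
= 1 − 0.338253 = 0.661747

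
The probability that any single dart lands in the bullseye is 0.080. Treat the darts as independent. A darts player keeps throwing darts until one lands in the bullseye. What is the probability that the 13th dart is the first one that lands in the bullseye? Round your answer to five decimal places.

0.02941

Geometric (trials to first success), p = 0.08.
P(Y = 13) = (1−p)^12 · p = 0.36767 · 0.08 = 0.0294133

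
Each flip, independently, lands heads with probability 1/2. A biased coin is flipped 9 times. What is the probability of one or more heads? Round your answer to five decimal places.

P(at least one) = 1 − P(none) = 1 − (1 − 0.50)^9
= 1 − 0.0019531 = 0.9980469

0.99805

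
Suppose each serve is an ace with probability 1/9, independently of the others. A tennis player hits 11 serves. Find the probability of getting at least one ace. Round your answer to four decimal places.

0.7263

P(at least one) = 1 − P(none) = 1 − (1 − 0.111111)^11
= 1 − 0.273730 = 0.726270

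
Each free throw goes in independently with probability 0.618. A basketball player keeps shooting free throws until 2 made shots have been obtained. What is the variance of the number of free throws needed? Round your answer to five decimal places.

Y = total free throws until the second success; negative binomial with r=2, p=0.618.
Var(Y) = r(1−p)/p² = 2·0.382 / 0.618² = 2.0003980

2.00040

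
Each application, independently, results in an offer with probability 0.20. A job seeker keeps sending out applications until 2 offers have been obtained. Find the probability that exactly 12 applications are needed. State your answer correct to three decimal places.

0.047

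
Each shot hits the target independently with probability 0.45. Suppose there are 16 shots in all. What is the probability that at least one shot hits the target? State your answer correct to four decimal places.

0.9999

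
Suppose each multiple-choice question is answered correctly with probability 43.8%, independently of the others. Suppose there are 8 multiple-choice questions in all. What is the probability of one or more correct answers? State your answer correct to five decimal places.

0.99005

P(at least one) = 1 − P(none) = 1 − (1 − 0.438)^8
= 1 − 0.0099515 = 0.9900485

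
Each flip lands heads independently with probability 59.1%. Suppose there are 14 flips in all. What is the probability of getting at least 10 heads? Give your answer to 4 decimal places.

X ~ Binomial(14, 0.591); P(X ≥ 10) = Σ C(14,k) p^k (1−p)^(14−k) over k:
  k=10: C(14,10)·0.591^10·0.409^4 = 0.145614
  k=11: C(14,11)·0.591^11·0.409^3 = 0.076513
  k=12: C(14,12)·0.591^12·0.409^2 = 0.027640
  k=13: C(14,13)·0.591^13·0.409^1 = 0.006145
  k=14: C(14,14)·0.591^14·0.409^0 = 0.000634
Total = 0.256545

0.2565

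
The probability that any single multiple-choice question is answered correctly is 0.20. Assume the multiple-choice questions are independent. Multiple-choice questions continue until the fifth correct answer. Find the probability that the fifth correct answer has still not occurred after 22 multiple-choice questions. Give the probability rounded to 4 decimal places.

Needing more than 22 multiple-choice questions ⇔ fewer than 5 successes in the first 22. With X ~ Binomial(22, 0.20), P(Y > 22) = P(X ≤ 4).
  k=0: C(22,0)·0.20^0·0.80^22 = 0.007379
  k=1: C(22,1)·0.20^1·0.80^21 = 0.040583
  k=2: C(22,2)·0.20^2·0.80^20 = 0.106530
  k=3: C(22,3)·0.20^3·0.80^19 = 0.177550
  k=4: C(22,4)·0.20^4·0.80^18 = 0.210841
P(X ≤ 4) = 0.542882

0.5429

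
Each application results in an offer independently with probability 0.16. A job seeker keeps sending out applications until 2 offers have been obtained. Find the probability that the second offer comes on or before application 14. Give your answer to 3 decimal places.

0.681

Finishing within 14 applications ⇔ at least 2 successes in the first 14. With X ~ Binomial(14, 0.16), P(Y ≤ 14) = 1 − P(X ≤ 1).
  k=0: C(14,0)·0.16^0·0.84^14 = 0.08708
  k=1: C(14,1)·0.16^1·0.84^13 = 0.23221
1 − 0.31929 = 0.68071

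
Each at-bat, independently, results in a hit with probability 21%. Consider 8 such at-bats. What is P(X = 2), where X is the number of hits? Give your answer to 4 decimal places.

X ~ Binomial(n=8, p=0.21).
P(X=2) = C(8,2) · p^2 · (1−p)^6
= 28 · 0.0441 · 0.24309 = 0.300164

0.3002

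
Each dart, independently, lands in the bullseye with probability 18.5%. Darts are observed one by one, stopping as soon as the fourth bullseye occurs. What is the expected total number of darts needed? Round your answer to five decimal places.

21.62162

Y = total darts until the fourth success; negative binomial with r=4, p=0.185.
E[Y] = r / p = 4 / 0.185 = 21.6216216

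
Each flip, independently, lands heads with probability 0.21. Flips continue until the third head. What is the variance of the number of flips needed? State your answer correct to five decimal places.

53.74150

Y = total flips until the third success; negative binomial with r=3, p=0.21.
Var(Y) = r(1−p)/p² = 3·0.79 / 0.21² = 53.7414966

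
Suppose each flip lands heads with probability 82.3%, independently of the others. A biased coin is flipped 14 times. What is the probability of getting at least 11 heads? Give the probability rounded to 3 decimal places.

X ~ Binomial(14, 0.823); P(X ≥ 11) = Σ C(14,k) p^k (1−p)^(14−k) over k:
  k=11: C(14,11)·0.823^11·0.177^3 = 0.23682
  k=12: C(14,12)·0.823^12·0.177^2 = 0.27529
  k=13: C(14,13)·0.823^13·0.177^1 = 0.19692
  k=14: C(14,14)·0.823^14·0.177^0 = 0.06540
Total = 0.77443

0.774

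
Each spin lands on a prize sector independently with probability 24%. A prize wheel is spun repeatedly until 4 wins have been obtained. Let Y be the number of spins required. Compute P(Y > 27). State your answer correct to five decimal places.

0.08271

Needing more than 27 spins ⇔ fewer than 4 successes in the first 27. With X ~ Binomial(27, 0.24), P(Y > 27) = P(X ≤ 3).
  k=0: C(27,0)·0.24^0·0.76^27 = 0.0006053
  k=1: C(27,1)·0.24^1·0.76^26 = 0.0051609
  k=2: C(27,2)·0.24^2·0.76^25 = 0.0211870
  k=3: C(27,3)·0.24^3·0.76^24 = 0.0557553
P(X ≤ 3) = 0.0827085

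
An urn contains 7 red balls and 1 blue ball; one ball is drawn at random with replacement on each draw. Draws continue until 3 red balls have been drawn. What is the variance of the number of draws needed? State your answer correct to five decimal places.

0.48980

Y = total draws until the third success; negative binomial with r=3, p=0.875.
Var(Y) = r(1−p)/p² = 3·0.125 / 0.875² = 0.4897959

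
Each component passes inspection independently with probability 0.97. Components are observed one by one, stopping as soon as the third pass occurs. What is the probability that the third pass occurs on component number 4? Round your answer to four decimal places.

Y = trial on which the third success occurs; negative binomial, r=3, p=0.97.
P(Y=4) = C(3,2) · p^3 · (1−p)^1
= 3 · 0.91267 · 0.03 = 0.082141

0.0821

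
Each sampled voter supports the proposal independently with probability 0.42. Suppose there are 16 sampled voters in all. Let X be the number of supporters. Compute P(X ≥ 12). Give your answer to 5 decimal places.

X ~ Binomial(16, 0.42); P(X ≥ 12) = Σ C(16,k) p^k (1−p)^(16−k) over k:
  k=12: C(16,12)·0.42^12·0.58^4 = 0.0062055
  k=13: C(16,13)·0.42^13·0.58^3 = 0.0013827
  k=14: C(16,14)·0.42^14·0.58^2 = 0.0002145
  k=15: C(16,15)·0.42^15·0.58^1 = 0.0000207
  k=16: C(16,16)·0.42^16·0.58^0 = 0.0000009
Total = 0.0078243

0.00782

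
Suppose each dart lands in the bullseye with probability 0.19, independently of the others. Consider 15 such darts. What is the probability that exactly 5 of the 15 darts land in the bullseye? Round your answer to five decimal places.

0.09040

X ~ Binomial(n=15, p=0.19).
P(X=5) = C(15,5) · p^5 · (1−p)^10
= 3003 · 0.00024761 · 0.12158 = 0.0904011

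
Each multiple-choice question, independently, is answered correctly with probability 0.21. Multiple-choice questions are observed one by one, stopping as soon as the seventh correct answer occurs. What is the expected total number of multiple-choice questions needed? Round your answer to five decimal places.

Y = total multiple-choice questions until the seventh success; negative binomial with r=7, p=0.21.
E[Y] = r / p = 7 / 0.21 = 33.3333333

33.33333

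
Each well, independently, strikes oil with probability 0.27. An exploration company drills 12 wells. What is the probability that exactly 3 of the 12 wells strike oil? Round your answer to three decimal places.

X ~ Binomial(n=12, p=0.27).
P(X=3) = C(12,3) · p^3 · (1−p)^9
= 220 · 0.019683 · 0.058872 = 0.25493

0.255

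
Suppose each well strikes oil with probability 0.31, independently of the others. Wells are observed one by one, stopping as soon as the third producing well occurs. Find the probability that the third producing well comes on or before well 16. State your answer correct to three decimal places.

Finishing within 16 wells ⇔ at least 3 successes in the first 16. With X ~ Binomial(16, 0.31), P(Y ≤ 16) = 1 − P(X ≤ 2).
  k=0: C(16,0)·0.31^0·0.69^16 = 0.00264
  k=1: C(16,1)·0.31^1·0.69^15 = 0.01898
  k=2: C(16,2)·0.31^2·0.69^14 = 0.06394
1 − 0.08556 = 0.91444

0.914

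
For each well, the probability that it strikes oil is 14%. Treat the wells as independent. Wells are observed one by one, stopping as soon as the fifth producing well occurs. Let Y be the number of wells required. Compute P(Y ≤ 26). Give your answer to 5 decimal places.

Finishing within 26 wells ⇔ at least 5 successes in the first 26. With X ~ Binomial(26, 0.14), P(Y ≤ 26) = 1 − P(X ≤ 4).
  k=0: C(26,0)·0.14^0·0.86^26 = 0.0198134
  k=1: C(26,1)·0.14^1·0.86^25 = 0.0838615
  k=2: C(26,2)·0.14^2·0.86^24 = 0.1706484
  k=3: C(26,3)·0.14^3·0.86^23 = 0.2222398
  k=4: C(26,4)·0.14^4·0.86^22 = 0.2080268
1 − 0.7045899 = 0.2954101

0.29541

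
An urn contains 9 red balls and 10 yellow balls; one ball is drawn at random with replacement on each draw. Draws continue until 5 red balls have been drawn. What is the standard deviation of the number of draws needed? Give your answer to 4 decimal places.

Y = total draws until the fifth success; negative binomial with r=5, p=0.473684.
SD(Y) = √[r(1−p)/p²] = √(11.728395) = 3.424674

3.4247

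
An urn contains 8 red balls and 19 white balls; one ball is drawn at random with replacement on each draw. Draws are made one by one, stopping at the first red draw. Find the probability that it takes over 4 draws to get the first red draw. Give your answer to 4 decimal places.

0.2452

Y = number of draws to the first success; geometric, p = 0.296296.
P(Y > 4) = P(first 4 all fail) = (1−p)^4 = 0.245222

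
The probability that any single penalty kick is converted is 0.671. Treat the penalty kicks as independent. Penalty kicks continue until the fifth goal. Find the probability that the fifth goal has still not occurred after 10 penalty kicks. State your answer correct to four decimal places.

0.0722

Needing more than 10 penalty kicks ⇔ fewer than 5 successes in the first 10. With X ~ Binomial(10, 0.671), P(Y > 10) = P(X ≤ 4).
  k=0: C(10,0)·0.671^0·0.329^10 = 0.000015
  k=1: C(10,1)·0.671^1·0.329^9 = 0.000303
  k=2: C(10,2)·0.671^2·0.329^8 = 0.002781
  k=3: C(10,3)·0.671^3·0.329^7 = 0.015126
  k=4: C(10,4)·0.671^4·0.329^6 = 0.053986
P(X ≤ 4) = 0.072211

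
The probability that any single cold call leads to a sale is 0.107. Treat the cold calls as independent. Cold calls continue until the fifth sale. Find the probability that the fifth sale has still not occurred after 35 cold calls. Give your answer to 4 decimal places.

0.6816

Needing more than 35 cold calls ⇔ fewer than 5 successes in the first 35. With X ~ Binomial(35, 0.107), P(Y > 35) = P(X ≤ 4).
  k=0: C(35,0)·0.107^0·0.893^35 = 0.019046
  k=1: C(35,1)·0.107^1·0.893^34 = 0.079873
  k=2: C(35,2)·0.107^2·0.893^33 = 0.162698
  k=3: C(35,3)·0.107^3·0.893^32 = 0.214441
  k=4: C(35,4)·0.107^4·0.893^31 = 0.205556
P(X ≤ 4) = 0.681614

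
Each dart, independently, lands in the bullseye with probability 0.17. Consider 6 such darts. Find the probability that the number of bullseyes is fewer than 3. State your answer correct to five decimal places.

0.93445

X ~ Binomial(6, 0.17); P(X ≤ 2) = Σ C(6,k) p^k (1−p)^(6−k) over k:
  k=0: C(6,0)·0.17^0·0.83^6 = 0.3269404
  k=1: C(6,1)·0.17^1·0.83^5 = 0.4017821
  k=2: C(6,2)·0.17^2·0.83^4 = 0.2057318
Total = 0.9344543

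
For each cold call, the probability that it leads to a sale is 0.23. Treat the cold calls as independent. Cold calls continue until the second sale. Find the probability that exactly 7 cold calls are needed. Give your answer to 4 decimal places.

0.0859

Y = trial on which the second success occurs; negative binomial, r=2, p=0.23.
P(Y=7) = C(6,1) · p^2 · (1−p)^5
= 6 · 0.0529 · 0.27068 = 0.085913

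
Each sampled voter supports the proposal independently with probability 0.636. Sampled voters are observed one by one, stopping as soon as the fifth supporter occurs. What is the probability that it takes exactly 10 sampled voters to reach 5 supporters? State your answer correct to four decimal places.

0.0838

Y = trial on which the fifth success occurs; negative binomial, r=5, p=0.636.
P(Y=10) = C(9,4) · p^5 · (1−p)^5
= 126 · 0.10406 · 0.0063901 = 0.083784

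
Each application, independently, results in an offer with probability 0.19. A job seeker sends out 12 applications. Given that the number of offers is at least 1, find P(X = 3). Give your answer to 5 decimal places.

X ~ Binomial(12, 0.19). Want P(X=3 | X≥1) = P(X=3) / P(X≥1).
P(X=3) = C(12,3)·0.19^3·0.81^9 = 0.2264898
P(X≥1) = 1 − 0.0797664 = 0.9202336
Ratio = 0.2264898 / 0.9202336 = 0.2461221

0.24612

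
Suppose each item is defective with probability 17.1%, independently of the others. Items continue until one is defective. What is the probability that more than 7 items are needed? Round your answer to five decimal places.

Y = number of items to the first success; geometric, p = 0.171.
P(Y > 7) = P(first 7 all fail) = (1−p)^7 = 0.2690802

0.26908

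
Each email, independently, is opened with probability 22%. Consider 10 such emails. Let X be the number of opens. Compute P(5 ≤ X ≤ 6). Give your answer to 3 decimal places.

0.046

X ~ Binomial(10, 0.22); P(5 ≤ X ≤ 6) = Σ C(10,k) p^k (1−p)^(10−k) over k:
  k=5: C(10,5)·0.22^5·0.78^5 = 0.03750
  k=6: C(10,6)·0.22^6·0.78^4 = 0.00881
Total = 0.04631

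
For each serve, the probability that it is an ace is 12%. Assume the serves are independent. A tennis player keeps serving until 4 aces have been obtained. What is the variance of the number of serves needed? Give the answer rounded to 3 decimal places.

Y = total serves until the fourth success; negative binomial with r=4, p=0.12.
Var(Y) = r(1−p)/p² = 4·0.88 / 0.12² = 244.44444

244.444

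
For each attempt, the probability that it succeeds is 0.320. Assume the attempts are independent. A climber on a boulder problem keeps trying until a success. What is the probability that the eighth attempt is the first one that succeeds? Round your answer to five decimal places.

Geometric (trials to first success), p = 0.32.
P(Y = 8) = (1−p)^7 · p = 0.06723 · 0.32 = 0.0215136

0.02151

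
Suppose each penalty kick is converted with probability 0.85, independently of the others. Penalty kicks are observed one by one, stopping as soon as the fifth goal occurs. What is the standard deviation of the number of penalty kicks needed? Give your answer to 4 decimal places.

1.0189

Y = total penalty kicks until the fifth success; negative binomial with r=5, p=0.85.
SD(Y) = √[r(1−p)/p²] = √(1.038062) = 1.018853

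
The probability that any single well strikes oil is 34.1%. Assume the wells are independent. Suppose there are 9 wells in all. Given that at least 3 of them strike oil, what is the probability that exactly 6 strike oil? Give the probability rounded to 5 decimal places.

0.05893

X ~ Binomial(9, 0.341). Want P(X=6 | X≥3) = P(X=6) / P(X≥3).
P(X=6) = C(9,6)·0.341^6·0.659^3 = 0.0377974
P(X≥3) = 1 − 0.0234406 − 0.1091642 − 0.2259483 = 0.6414469
Ratio = 0.0377974 / 0.6414469 = 0.0589252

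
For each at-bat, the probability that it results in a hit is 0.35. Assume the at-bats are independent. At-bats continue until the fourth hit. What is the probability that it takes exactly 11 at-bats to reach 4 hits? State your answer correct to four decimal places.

0.0883

Y = trial on which the fourth success occurs; negative binomial, r=4, p=0.35.
P(Y=11) = C(10,3) · p^4 · (1−p)^7
= 120 · 0.015006 · 0.049022 = 0.088277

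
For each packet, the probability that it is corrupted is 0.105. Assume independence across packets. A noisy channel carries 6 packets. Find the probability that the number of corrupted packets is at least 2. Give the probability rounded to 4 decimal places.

X ~ Binomial(6, 0.105); P(X ≥ 2) = Σ C(6,k) p^k (1−p)^(6−k) over k:
  k=2: C(6,2)·0.105^2·0.895^4 = 0.106111
  k=3: C(6,3)·0.105^3·0.895^3 = 0.016598
  k=4: C(6,4)·0.105^4·0.895^2 = 0.001460
  k=5: C(6,5)·0.105^5·0.895^1 = 0.000069
  k=6: C(6,6)·0.105^6·0.895^0 = 0.000001
Total = 0.124240

0.1242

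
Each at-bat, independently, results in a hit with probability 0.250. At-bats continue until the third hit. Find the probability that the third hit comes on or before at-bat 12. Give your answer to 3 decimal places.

Finishing within 12 at-bats ⇔ at least 3 successes in the first 12. With X ~ Binomial(12, 0.25), P(Y ≤ 12) = 1 − P(X ≤ 2).
  k=0: C(12,0)·0.25^0·0.75^12 = 0.03168
  k=1: C(12,1)·0.25^1·0.75^11 = 0.12671
  k=2: C(12,2)·0.25^2·0.75^10 = 0.23229
1 − 0.39068 = 0.60932

0.609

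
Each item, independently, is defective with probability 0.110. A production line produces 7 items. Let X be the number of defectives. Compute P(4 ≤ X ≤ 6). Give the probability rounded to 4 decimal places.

X ~ Binomial(7, 0.11); P(4 ≤ X ≤ 6) = Σ C(7,k) p^k (1−p)^(7−k) over k:
  k=4: C(7,4)·0.11^4·0.89^3 = 0.003613
  k=5: C(7,5)·0.11^5·0.89^2 = 0.000268
  k=6: C(7,6)·0.11^6·0.89^1 = 0.000011
Total = 0.003891

0.0039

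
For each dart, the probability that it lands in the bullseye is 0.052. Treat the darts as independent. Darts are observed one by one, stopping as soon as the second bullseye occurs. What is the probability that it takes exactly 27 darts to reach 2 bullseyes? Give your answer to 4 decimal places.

0.0185

Y = trial on which the second success occurs; negative binomial, r=2, p=0.052.
P(Y=27) = C(26,1) · p^2 · (1−p)^25
= 26 · 0.002704 · 0.26315 = 0.018501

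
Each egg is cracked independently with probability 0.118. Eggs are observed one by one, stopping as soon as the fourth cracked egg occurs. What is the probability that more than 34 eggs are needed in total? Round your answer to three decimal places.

Needing more than 34 eggs ⇔ fewer than 4 successes in the first 34. With X ~ Binomial(34, 0.118), P(Y > 34) = P(X ≤ 3).
  k=0: C(34,0)·0.118^0·0.882^34 = 0.01399
  k=1: C(34,1)·0.118^1·0.882^33 = 0.06365
  k=2: C(34,2)·0.118^2·0.882^32 = 0.14051
  k=3: C(34,3)·0.118^3·0.882^31 = 0.20052
P(X ≤ 3) = 0.41868

0.419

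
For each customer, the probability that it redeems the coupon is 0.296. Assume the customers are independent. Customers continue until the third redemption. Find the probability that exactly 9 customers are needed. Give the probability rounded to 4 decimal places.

0.0884

Y = trial on which the third success occurs; negative binomial, r=3, p=0.296.
P(Y=9) = C(8,2) · p^3 · (1−p)^6
= 28 · 0.025934 · 0.12174 = 0.088403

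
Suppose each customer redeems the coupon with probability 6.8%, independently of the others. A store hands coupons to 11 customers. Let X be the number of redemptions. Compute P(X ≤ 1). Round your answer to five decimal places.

0.83075

X ~ Binomial(11, 0.068); P(X ≤ 1) = Σ C(11,k) p^k (1−p)^(11−k) over k:
  k=0: C(11,0)·0.068^0·0.932^11 = 0.4608664
  k=1: C(11,1)·0.068^1·0.932^10 = 0.3698799
Total = 0.8307463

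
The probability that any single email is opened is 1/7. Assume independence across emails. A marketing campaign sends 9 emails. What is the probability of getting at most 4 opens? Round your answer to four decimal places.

0.9955

X ~ Binomial(9, 0.142857); P(X ≤ 4) = Σ C(9,k) p^k (1−p)^(9−k) over k:
  k=0: C(9,0)·0.142857^0·0.857143^9 = 0.249735
  k=1: C(9,1)·0.142857^1·0.857143^8 = 0.374602
  k=2: C(9,2)·0.142857^2·0.857143^7 = 0.249735
  k=3: C(9,3)·0.142857^3·0.857143^6 = 0.097119
  k=4: C(9,4)·0.142857^4·0.857143^5 = 0.024280
Total = 0.995470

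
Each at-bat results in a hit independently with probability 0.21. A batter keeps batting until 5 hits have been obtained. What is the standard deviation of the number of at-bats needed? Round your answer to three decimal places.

9.464

Y = total at-bats until the fifth success; negative binomial with r=5, p=0.21.
SD(Y) = √[r(1−p)/p²] = √(89.56916) = 9.46410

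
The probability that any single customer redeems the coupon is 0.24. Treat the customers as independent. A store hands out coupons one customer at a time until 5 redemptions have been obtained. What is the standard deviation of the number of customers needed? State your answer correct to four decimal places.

Y = total customers until the fifth success; negative binomial with r=5, p=0.24.
SD(Y) = √[r(1−p)/p²] = √(65.972222) = 8.122329

8.1223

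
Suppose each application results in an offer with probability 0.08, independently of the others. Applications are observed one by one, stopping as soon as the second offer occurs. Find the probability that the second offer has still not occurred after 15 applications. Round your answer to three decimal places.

0.660

Needing more than 15 applications ⇔ fewer than 2 successes in the first 15. With X ~ Binomial(15, 0.08), P(Y > 15) = P(X ≤ 1).
  k=0: C(15,0)·0.08^0·0.92^15 = 0.28630
  k=1: C(15,1)·0.08^1·0.92^14 = 0.37343
P(X ≤ 1) = 0.65973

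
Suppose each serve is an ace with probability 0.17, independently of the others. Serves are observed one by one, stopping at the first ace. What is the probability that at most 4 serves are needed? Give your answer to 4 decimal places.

0.5254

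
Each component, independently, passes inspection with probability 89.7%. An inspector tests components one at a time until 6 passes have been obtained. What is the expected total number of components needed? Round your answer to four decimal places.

6.6890

Y = total components until the sixth success; negative binomial with r=6, p=0.897.
E[Y] = r / p = 6 / 0.897 = 6.688963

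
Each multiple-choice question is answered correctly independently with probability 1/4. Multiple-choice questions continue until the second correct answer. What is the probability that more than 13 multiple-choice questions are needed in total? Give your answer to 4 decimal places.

0.1267

Needing more than 13 multiple-choice questions ⇔ fewer than 2 successes in the first 13. With X ~ Binomial(13, 0.25), P(Y > 13) = P(X ≤ 1).
  k=0: C(13,0)·0.25^0·0.75^13 = 0.023757
  k=1: C(13,1)·0.25^1·0.75^12 = 0.102948
P(X ≤ 1) = 0.126705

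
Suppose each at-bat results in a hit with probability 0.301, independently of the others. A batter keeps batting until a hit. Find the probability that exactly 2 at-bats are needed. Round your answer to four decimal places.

Geometric (trials to first success), p = 0.301.
P(Y = 2) = (1−p)^1 · p = 0.699 · 0.301 = 0.210399

0.2104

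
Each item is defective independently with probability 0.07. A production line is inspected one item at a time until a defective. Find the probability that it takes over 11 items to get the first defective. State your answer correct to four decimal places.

Y = number of items to the first success; geometric, p = 0.07.
P(Y > 11) = P(first 11 all fail) = (1−p)^11 = 0.450104

0.4501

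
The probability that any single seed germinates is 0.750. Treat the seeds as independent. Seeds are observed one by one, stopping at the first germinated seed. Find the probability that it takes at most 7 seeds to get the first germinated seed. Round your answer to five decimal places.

Y = number of seeds to the first success; geometric, p = 0.75.
P(Y ≤ 7) = 1 − (1−p)^7 = 1 − 0.0000610 = 0.9999390

0.99994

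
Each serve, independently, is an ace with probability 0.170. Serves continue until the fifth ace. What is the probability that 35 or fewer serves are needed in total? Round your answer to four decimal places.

Finishing within 35 serves ⇔ at least 5 successes in the first 35. With X ~ Binomial(35, 0.17), P(Y ≤ 35) = 1 − P(X ≤ 4).
  k=0: C(35,0)·0.17^0·0.83^35 = 0.001471
  k=1: C(35,1)·0.17^1·0.83^34 = 0.010548
  k=2: C(35,2)·0.17^2·0.83^33 = 0.036728
  k=3: C(35,3)·0.17^3·0.83^32 = 0.082748
  k=4: C(35,4)·0.17^4·0.83^31 = 0.135586
1 − 0.267081 = 0.732919

0.7329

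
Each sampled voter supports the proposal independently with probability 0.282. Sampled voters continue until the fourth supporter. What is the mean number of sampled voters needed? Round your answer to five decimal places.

Y = total sampled voters until the fourth success; negative binomial with r=4, p=0.282.
E[Y] = r / p = 4 / 0.282 = 14.1843972

14.18440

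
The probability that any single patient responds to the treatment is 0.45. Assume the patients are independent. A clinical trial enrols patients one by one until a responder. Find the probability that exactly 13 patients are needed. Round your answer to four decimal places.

Geometric (trials to first success), p = 0.45.
P(Y = 13) = (1−p)^12 · p = 0.00076622 · 0.45 = 0.000345

0.0003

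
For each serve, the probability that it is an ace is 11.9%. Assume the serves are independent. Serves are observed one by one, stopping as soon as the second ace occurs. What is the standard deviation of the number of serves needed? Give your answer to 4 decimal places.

11.1547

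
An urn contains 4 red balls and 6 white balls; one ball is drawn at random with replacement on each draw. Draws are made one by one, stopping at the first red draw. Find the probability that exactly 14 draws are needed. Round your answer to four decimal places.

0.0005

Geometric (trials to first success), p = 0.40.
P(Y = 14) = (1−p)^13 · p = 0.0013061 · 0.40 = 0.000522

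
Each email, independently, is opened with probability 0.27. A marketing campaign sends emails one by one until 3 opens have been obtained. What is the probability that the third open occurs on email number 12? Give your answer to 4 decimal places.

0.0637

Y = trial on which the third success occurs; negative binomial, r=3, p=0.27.
P(Y=12) = C(11,2) · p^3 · (1−p)^9
= 55 · 0.019683 · 0.058872 = 0.063732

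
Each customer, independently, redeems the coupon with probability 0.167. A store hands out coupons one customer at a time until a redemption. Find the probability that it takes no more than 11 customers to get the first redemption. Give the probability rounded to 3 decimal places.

0.866

Y = number of customers to the first success; geometric, p = 0.167.
P(Y ≤ 11) = 1 − (1−p)^11 = 1 − 0.13400 = 0.86600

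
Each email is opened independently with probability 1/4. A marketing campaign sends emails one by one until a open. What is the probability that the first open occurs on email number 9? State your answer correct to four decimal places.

Geometric (trials to first success), p = 0.25.
P(Y = 9) = (1−p)^8 · p = 0.10011 · 0.25 = 0.025028

0.0250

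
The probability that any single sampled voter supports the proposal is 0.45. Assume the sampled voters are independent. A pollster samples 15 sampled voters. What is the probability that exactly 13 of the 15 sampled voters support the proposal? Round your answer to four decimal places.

0.0010

X ~ Binomial(n=15, p=0.45).
P(X=13) = C(15,13) · p^13 · (1−p)^2
= 105 · 3.1029e-05 · 0.3025 = 0.000986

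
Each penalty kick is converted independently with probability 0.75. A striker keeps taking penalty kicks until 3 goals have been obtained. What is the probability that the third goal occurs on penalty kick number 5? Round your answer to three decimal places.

0.158

Y = trial on which the third success occurs; negative binomial, r=3, p=0.75.
P(Y=5) = C(4,2) · p^3 · (1−p)^2
= 6 · 0.42188 · 0.0625 = 0.15820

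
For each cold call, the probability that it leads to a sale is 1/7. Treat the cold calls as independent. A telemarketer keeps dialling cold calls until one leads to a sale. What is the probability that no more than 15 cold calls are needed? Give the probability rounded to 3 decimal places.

0.901

Y = number of cold calls to the first success; geometric, p = 0.142857.
P(Y ≤ 15) = 1 − (1−p)^15 = 1 − 0.09904 = 0.90096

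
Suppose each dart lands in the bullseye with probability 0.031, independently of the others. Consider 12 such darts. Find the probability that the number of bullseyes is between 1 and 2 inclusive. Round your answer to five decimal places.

X ~ Binomial(12, 0.031); P(1 ≤ X ≤ 2) = Σ C(12,k) p^k (1−p)^(12−k) over k:
  k=1: C(12,1)·0.031^1·0.969^11 = 0.2630901
  k=2: C(12,2)·0.031^2·0.969^10 = 0.0462919
Total = 0.3093820

0.30938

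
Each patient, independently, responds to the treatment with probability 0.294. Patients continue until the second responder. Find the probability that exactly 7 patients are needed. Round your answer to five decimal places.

0.09096

Y = trial on which the second success occurs; negative binomial, r=2, p=0.294.
P(Y=7) = C(6,1) · p^2 · (1−p)^5
= 6 · 0.086436 · 0.1754 = 0.0909640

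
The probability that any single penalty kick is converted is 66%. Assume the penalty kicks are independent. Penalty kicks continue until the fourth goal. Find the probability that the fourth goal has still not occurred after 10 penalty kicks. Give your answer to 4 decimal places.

0.0220

Needing more than 10 penalty kicks ⇔ fewer than 4 successes in the first 10. With X ~ Binomial(10, 0.66), P(Y > 10) = P(X ≤ 3).
  k=0: C(10,0)·0.66^0·0.34^10 = 0.000021
  k=1: C(10,1)·0.66^1·0.34^9 = 0.000401
  k=2: C(10,2)·0.66^2·0.34^8 = 0.003501
  k=3: C(10,3)·0.66^3·0.34^7 = 0.018120
P(X ≤ 3) = 0.022042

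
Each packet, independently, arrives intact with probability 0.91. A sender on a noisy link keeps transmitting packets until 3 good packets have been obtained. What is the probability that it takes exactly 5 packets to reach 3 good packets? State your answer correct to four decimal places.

Y = trial on which the third success occurs; negative binomial, r=3, p=0.91.
P(Y=5) = C(4,2) · p^3 · (1−p)^2
= 6 · 0.75357 · 0.0081 = 0.036624

0.0366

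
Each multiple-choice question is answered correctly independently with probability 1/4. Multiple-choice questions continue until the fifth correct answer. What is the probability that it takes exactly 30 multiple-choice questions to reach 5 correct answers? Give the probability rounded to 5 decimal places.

0.01745

Y = trial on which the fifth success occurs; negative binomial, r=5, p=0.25.
P(Y=30) = C(29,4) · p^5 · (1−p)^25
= 23751 · 0.00097656 · 0.00075254 = 0.0174547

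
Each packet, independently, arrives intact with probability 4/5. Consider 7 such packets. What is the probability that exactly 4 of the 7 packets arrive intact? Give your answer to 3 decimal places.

0.115

X ~ Binomial(n=7, p=0.80).
P(X=4) = C(7,4) · p^4 · (1−p)^3
= 35 · 0.4096 · 0.008 = 0.11469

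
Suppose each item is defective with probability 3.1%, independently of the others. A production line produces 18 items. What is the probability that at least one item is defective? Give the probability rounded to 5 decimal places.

0.43268

P(at least one) = 1 − P(none) = 1 − (1 − 0.031)^18
= 1 − 0.5673199 = 0.4326801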